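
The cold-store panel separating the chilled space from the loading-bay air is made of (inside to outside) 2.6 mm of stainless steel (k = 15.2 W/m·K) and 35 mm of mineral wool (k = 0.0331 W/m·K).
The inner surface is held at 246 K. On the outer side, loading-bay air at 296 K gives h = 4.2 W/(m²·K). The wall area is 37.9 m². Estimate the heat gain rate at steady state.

Q ≈ 1460 W

Using the resistance-network approach (series):
R_stainless steel = L/(kA) = 0.0026/(15.2×37.9) = 4.513×10^-6 K/W
R_mineral wool = L/(kA) = 0.035/(0.0331×37.9) = 0.0279 K/W
R_outer film = 1/(h_o·A) = 1/(4.2×37.9) = 0.006282 K/W
R_total = 0.03419 K/W
Q = ΔT / R_total = 50 / 0.03419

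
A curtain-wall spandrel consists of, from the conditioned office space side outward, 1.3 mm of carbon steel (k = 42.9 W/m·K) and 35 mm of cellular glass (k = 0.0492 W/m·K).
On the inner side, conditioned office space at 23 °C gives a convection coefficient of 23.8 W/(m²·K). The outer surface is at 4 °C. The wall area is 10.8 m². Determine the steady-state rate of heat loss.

Thermal resistances in series:
R_inner film = 1/(h_i·A) = 1/(23.8×10.8) = 0.00389 K/W
R_carbon steel = L/(kA) = 0.0013/(42.9×10.8) = 2.806×10^-6 K/W
R_cellular glass = L/(kA) = 0.035/(0.0492×10.8) = 0.06587 K/W
R_total = 0.06976 K/W
Q = ΔT / R_total = 19 / 0.06976

Q ≈ 272 W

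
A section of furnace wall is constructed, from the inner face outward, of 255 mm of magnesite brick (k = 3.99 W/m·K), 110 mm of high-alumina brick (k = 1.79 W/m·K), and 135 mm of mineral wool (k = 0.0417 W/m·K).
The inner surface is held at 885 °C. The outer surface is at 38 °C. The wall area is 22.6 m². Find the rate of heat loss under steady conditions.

Model the wall as resistances in series:
R_magnesite brick = L/(kA) = 0.255/(3.99×22.6) = 0.002828 K/W
R_high-alumina brick = L/(kA) = 0.11/(1.79×22.6) = 0.002719 K/W
R_mineral wool = L/(kA) = 0.135/(0.0417×22.6) = 0.1432 K/W
R_total = 0.1488 K/W
Q = ΔT / R_total = 847 / 0.1488

Q ≈ 5690 W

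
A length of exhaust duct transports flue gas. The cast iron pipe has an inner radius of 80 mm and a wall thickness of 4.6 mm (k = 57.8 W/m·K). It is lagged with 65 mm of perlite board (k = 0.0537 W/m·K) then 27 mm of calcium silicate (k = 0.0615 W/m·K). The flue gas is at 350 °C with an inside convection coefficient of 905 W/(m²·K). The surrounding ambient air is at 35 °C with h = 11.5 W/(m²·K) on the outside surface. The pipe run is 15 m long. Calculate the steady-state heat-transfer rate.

For a radial system each layer contributes R = ln(r_out/r_in)/(2πkL); films add R = 1/(hA).
R_inner film = 1/(h_i·2πr₁L) = 1/(905×2π×0.08×15) = 1.466×10^-4 K/W
R_cast iron pipe wall = ln(84.6/80)/(2π×57.8×15) = 1.026×10^-5 K/W
R_perlite board = ln(149.6/84.6)/(2π×0.0537×15) = 0.1126 K/W
R_calcium silicate = ln(176.6/149.6)/(2π×0.0615×15) = 0.02863 K/W
R_outer film = 1/(h_o·2πr_oL) = 1/(11.5×2π×0.1766×15) = 0.005224 K/W
R_total = 0.1466 K/W
Q = ΔT/R_total = 315/0.1466

Q ≈ 2150 W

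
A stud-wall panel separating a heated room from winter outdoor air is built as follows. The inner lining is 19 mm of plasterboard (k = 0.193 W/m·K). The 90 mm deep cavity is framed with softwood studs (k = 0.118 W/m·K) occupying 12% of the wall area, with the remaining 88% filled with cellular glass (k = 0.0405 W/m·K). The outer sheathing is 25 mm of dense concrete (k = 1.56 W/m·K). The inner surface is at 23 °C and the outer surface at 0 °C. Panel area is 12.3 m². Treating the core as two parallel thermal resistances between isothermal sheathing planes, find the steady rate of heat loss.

Q ≈ 147 W

Sheathing layers in series; stud and cavity paths in parallel between them.
R_inner = 0.019/(0.193×12.3) = 0.008004 K/W
R_stud  = 0.09/(0.118×0.12×12.3) = 0.5167 K/W
R_cav   = 0.09/(0.0405×0.88×12.3) = 0.2053 K/W
1/R_core = 1/R_stud + 1/R_cav → R_core = 0.1469 K/W
R_outer = 0.025/(1.56×12.3) = 0.001303 K/W
R_total = 0.1562 K/W
Q = ΔT/R_total = 23/0.1562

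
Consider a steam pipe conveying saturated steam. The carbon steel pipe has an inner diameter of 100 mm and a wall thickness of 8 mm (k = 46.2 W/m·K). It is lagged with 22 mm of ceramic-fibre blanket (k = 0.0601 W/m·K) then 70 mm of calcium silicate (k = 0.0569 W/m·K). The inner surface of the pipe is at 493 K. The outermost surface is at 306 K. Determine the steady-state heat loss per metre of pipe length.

Cylindrical conduction, so R = ln(r₂/r₁)/(2πkL) per layer, in series:
R_carbon steel pipe wall = ln(58/50)/(2π×46.2×1) = 5.113×10^-4 K/W
R_ceramic-fibre blanket = ln(80/58)/(2π×0.0601×1) = 0.8516 K/W
R_calcium silicate = ln(150/80)/(2π×0.0569×1) = 1.758 K/W
R_total = 2.61 K/W
Q = ΔT/R_total = 187/2.61

q′ ≈ 71.6 W/m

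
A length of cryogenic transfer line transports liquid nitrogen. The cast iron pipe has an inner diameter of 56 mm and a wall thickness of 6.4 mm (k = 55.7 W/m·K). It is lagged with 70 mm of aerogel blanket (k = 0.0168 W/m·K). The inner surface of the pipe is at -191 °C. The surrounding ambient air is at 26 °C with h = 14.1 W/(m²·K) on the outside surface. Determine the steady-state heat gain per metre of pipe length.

Cylindrical conduction, so R = ln(r₂/r₁)/(2πkL) per layer, in series:
R_cast iron pipe wall = ln(34.4/28)/(2π×55.7×1) = 5.882×10^-4 K/W
R_aerogel blanket = ln(104.4/34.4)/(2π×0.0168×1) = 10.52 K/W
R_outer film = 1/(h_o·2πr_oL) = 1/(14.1×2π×0.1044×1) = 0.1081 K/W
R_total = 10.63 K/W
Q = ΔT/R_total = 217/10.63

q′ ≈ 20.4 W/m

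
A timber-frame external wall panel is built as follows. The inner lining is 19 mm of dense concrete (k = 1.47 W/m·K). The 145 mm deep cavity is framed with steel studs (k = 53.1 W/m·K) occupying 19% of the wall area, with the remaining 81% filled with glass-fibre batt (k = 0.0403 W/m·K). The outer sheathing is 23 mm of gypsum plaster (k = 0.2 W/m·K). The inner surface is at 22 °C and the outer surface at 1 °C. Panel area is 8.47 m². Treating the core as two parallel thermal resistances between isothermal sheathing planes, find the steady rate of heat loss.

Sheathing layers in series; stud and cavity paths in parallel between them.
R_inner = 0.019/(1.47×8.47) = 0.001526 K/W
R_stud  = 0.145/(53.1×0.19×8.47) = 0.001697 K/W
R_cav   = 0.145/(0.0403×0.81×8.47) = 0.5244 K/W
1/R_core = 1/R_stud + 1/R_cav → R_core = 0.001691 K/W
R_outer = 0.023/(0.2×8.47) = 0.01358 K/W
R_total = 0.01679 K/W
Q = ΔT/R_total = 21/0.01679

Q ≈ 1250 W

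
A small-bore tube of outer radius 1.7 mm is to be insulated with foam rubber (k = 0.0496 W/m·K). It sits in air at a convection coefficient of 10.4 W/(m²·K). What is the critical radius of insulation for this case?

r_cr ≈ 4.77 mm

For a cylinder r_cr = k/h = 0.0496/10.4
r_cr = 4.77 mm; since the bare radius (1.7 mm) is below r_cr, adding a thin layer of insulation will *increase* heat loss.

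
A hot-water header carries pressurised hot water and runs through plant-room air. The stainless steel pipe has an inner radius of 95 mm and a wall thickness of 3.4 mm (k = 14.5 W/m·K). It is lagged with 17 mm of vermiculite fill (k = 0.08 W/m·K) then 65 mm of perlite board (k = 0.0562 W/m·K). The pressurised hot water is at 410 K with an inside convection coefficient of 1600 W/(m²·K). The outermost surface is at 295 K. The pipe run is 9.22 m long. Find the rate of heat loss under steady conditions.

Q ≈ 670 W

Per-layer cylindrical resistances, series-summed:
R_inner film = 1/(h_i·2πr₁L) = 1/(1600×2π×0.095×9.22) = 1.136×10^-4 K/W
R_stainless steel pipe wall = ln(98.4/95)/(2π×14.5×9.22) = 4.186×10^-5 K/W
R_vermiculite fill = ln(115.4/98.4)/(2π×0.08×9.22) = 0.03439 K/W
R_perlite board = ln(180.4/115.4)/(2π×0.0562×9.22) = 0.1372 K/W
R_total = 0.1718 K/W
Q = ΔT/R_total = 115/0.1718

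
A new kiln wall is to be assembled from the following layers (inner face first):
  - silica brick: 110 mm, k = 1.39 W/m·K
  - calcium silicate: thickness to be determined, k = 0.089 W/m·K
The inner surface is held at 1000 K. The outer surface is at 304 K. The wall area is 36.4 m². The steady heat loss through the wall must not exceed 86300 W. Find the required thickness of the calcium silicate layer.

L ≈ 19.1 mm

Thermal resistances in series:
R_silica brick = L/(kA) = 0.11/(1.39×36.4) = 0.002174 K/W
Sum of the known resistances R_other = 0.002174 K/W
Required total resistance R_tot = ΔT/Q_allow = 696/86300 = 0.008065 K/W
R_calcium silicate = R_tot − R_other = 0.005891 K/W
L = R·k·A = 0.005891×0.089×36.4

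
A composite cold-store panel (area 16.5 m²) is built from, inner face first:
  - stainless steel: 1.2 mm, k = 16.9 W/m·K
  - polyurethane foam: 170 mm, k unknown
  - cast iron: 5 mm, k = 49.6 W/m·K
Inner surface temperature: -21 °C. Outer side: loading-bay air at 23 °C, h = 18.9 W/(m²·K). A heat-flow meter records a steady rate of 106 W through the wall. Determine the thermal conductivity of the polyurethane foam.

Treating each layer as a thermal resistance in series:
R_stainless steel = L/(kA) = 0.0012/(16.9×16.5) = 4.303×10^-6 K/W
R_cast iron = L/(kA) = 0.005/(49.6×16.5) = 6.109×10^-6 K/W
R_outer film = 1/(h_o·A) = 1/(18.9×16.5) = 0.003207 K/W
Sum of known resistances R_other = 0.003217 K/W
Total R = ΔT/Q = 44/106 = 0.4151 K/W
R_polyurethane foam = R_total − R_other = 0.4119 K/W
k = L/(R·A) = 0.17/(0.4119×16.5)

k ≈ 0.025 W/(m·K)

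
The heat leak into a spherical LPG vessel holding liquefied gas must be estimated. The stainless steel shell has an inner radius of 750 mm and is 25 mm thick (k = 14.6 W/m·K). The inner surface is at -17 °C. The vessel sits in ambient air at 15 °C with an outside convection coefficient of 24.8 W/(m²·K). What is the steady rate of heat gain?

Q ≈ 5740 W

For a spherical shell R = (1/r₁ − 1/r₂)/(4πk); film R = 1/(h·4πr²). In series:
R_stainless steel shell = (1/0.75 − 1/0.775)/(4π×14.6) = 2.344×10^-4 K/W
R_outer film = 1/(h·4πr_o²) = 1/(24.8×4π×0.775²) = 0.005342 K/W
R_total = 0.005577 K/W
Q = ΔT/R_total = 32/0.005577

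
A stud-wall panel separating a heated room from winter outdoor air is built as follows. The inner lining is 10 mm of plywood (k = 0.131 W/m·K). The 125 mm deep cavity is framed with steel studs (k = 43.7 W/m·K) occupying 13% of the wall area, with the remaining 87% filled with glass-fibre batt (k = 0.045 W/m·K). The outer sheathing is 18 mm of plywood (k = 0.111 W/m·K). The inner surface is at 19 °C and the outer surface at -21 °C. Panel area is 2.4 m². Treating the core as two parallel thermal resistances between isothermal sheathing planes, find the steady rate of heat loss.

Sheathing layers in series; stud and cavity paths in parallel between them.
R_inner = 0.01/(0.131×2.4) = 0.03181 K/W
R_stud  = 0.125/(43.7×0.13×2.4) = 0.009168 K/W
R_cav   = 0.125/(0.045×0.87×2.4) = 1.33 K/W
1/R_core = 1/R_stud + 1/R_cav → R_core = 0.009105 K/W
R_outer = 0.018/(0.111×2.4) = 0.06757 K/W
R_total = 0.1085 K/W
Q = ΔT/R_total = 40/0.1085

Q ≈ 369 W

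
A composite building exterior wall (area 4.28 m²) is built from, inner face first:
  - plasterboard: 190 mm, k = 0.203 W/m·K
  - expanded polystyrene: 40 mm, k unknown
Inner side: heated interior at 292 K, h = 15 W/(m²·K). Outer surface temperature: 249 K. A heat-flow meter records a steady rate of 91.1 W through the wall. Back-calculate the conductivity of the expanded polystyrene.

k ≈ 0.0393 W/(m·K)

Thermal resistances in series:
R_inner film = 1/(h_i·A) = 1/(15×4.28) = 0.01558 K/W
R_plasterboard = L/(kA) = 0.19/(0.203×4.28) = 0.2187 K/W
Sum of known resistances R_other = 0.2343 K/W
Total R = ΔT/Q = 43/91.1 = 0.472 K/W
R_expanded polystyrene = R_total − R_other = 0.2378 K/W
k = L/(R·A) = 0.04/(0.2378×4.28)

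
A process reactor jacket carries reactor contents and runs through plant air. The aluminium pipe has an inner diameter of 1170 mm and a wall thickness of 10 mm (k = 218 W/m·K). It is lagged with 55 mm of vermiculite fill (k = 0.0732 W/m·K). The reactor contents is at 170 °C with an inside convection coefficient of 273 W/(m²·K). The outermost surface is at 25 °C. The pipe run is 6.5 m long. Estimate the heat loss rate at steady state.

Radial resistances (cylindrical: R_cond = ln(r_o/r_i)/(2πkL), R_conv = 1/(h·2πrL)):
R_inner film = 1/(h_i·2πr₁L) = 1/(273×2π×0.585×6.5) = 1.533×10^-4 K/W
R_aluminium pipe wall = ln(595/585)/(2π×218×6.5) = 1.904×10^-6 K/W
R_vermiculite fill = ln(650/595)/(2π×0.0732×6.5) = 0.02957 K/W
R_total = 0.02973 K/W
Q = ΔT/R_total = 145/0.02973

Q ≈ 4880 W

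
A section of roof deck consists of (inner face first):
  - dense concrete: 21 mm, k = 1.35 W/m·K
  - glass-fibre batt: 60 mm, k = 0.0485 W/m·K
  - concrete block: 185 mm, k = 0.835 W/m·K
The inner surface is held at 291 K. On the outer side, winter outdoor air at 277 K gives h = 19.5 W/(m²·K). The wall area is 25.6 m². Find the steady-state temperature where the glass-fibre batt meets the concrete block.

Model the wall as resistances in series:
R_dense concrete = L/(kA) = 0.021/(1.35×25.6) = 6.076×10^-4 K/W
R_glass-fibre batt = L/(kA) = 0.06/(0.0485×25.6) = 0.04832 K/W
R_concrete block = L/(kA) = 0.185/(0.835×25.6) = 0.008655 K/W
R_outer film = 1/(h_o·A) = 1/(19.5×25.6) = 0.002003 K/W
R_total = 0.05959 K/W;  Q = ΔT/R_total = 14/0.05959 = 234.9 W
T_interface = T_inner − Q·ΣR(inner→interface) = 291 − 235×0.04893

T ≈ 280 K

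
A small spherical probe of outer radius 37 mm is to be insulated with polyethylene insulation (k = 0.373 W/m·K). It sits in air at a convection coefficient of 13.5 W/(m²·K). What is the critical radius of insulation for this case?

r_cr ≈ 55.3 mm

For a sphere r_cr = 2k/h = 2×0.373/13.5
r_cr = 55.3 mm; since the bare radius (37 mm) is below r_cr, adding a thin layer of insulation will *increase* heat loss.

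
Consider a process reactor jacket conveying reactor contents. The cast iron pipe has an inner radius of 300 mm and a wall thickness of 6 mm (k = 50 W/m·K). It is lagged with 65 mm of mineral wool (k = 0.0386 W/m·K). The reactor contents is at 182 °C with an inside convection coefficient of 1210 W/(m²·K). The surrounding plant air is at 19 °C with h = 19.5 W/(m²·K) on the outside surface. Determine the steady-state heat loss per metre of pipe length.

Treating each annulus and film as a series resistance:
R_inner film = 1/(h_i·2πr₁L) = 1/(1210×2π×0.3×1) = 4.384×10^-4 K/W
R_cast iron pipe wall = ln(306/300)/(2π×50×1) = 6.303×10^-5 K/W
R_mineral wool = ln(371/306)/(2π×0.0386×1) = 0.7942 K/W
R_outer film = 1/(h_o·2πr_oL) = 1/(19.5×2π×0.371×1) = 0.022 K/W
R_total = 0.8167 K/W
Q = ΔT/R_total = 163/0.8167

q′ ≈ 200 W/m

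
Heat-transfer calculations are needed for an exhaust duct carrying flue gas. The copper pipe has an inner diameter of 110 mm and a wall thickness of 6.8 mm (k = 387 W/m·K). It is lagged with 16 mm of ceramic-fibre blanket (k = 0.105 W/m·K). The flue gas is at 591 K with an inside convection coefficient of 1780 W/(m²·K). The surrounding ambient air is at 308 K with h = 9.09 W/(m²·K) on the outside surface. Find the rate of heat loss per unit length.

For a radial system each layer contributes R = ln(r_out/r_in)/(2πkL); films add R = 1/(hA).
R_inner film = 1/(h_i·2πr₁L) = 1/(1780×2π×0.055×1) = 0.001626 K/W
R_copper pipe wall = ln(61.8/55)/(2π×387×1) = 4.794×10^-5 K/W
R_ceramic-fibre blanket = ln(77.8/61.8)/(2π×0.105×1) = 0.349 K/W
R_outer film = 1/(h_o·2πr_oL) = 1/(9.09×2π×0.0778×1) = 0.225 K/W
R_total = 0.5757 K/W
Q = ΔT/R_total = 283/0.5757

q′ ≈ 492 W/m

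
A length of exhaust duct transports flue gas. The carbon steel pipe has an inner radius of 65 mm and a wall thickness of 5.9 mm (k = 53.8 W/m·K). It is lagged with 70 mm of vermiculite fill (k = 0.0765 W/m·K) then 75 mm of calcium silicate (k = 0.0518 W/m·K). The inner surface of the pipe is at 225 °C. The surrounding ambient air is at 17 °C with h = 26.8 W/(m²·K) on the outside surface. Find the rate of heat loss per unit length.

Per-layer cylindrical resistances, series-summed:
R_carbon steel pipe wall = ln(70.9/65)/(2π×53.8×1) = 2.57×10^-4 K/W
R_vermiculite fill = ln(140.9/70.9)/(2π×0.0765×1) = 1.429 K/W
R_calcium silicate = ln(215.9/140.9)/(2π×0.0518×1) = 1.311 K/W
R_outer film = 1/(h_o·2πr_oL) = 1/(26.8×2π×0.2159×1) = 0.02751 K/W
R_total = 2.768 K/W
Q = ΔT/R_total = 208/2.768

q′ ≈ 75.1 W/m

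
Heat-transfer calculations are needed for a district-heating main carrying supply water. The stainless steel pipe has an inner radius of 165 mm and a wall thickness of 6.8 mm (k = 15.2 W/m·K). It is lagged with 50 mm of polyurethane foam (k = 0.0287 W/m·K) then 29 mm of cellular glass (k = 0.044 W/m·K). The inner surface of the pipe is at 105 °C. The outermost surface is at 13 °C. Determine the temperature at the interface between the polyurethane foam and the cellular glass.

Cylindrical conduction, so R = ln(r₂/r₁)/(2πkL) per layer, in series:
R_stainless steel pipe wall = ln(171.8/165)/(2π×15.2×1) = 4.229×10^-4 K/W
R_polyurethane foam = ln(221.8/171.8)/(2π×0.0287×1) = 1.417 K/W
R_cellular glass = ln(250.8/221.8)/(2π×0.044×1) = 0.4445 K/W
R_total = 1.861 K/W
Q = ΔT/R_total = 92/1.861
Q = 49.4 W/m
T_interface = T_inner − Q·ΣR(inner→interface) = 105 − 49.4×1.417

T ≈ 35 °C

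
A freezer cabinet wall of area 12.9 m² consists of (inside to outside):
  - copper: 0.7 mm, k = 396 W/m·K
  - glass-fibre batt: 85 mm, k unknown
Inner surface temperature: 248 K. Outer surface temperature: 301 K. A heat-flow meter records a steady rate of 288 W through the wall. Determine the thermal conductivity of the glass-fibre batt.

k ≈ 0.0358 W/(m·K)

Treating each layer as a thermal resistance in series:
R_copper = L/(kA) = 0.0007/(396×12.9) = 1.37×10^-7 K/W
Sum of known resistances R_other = 1.37×10^-7 K/W
Total R = ΔT/Q = 53/288 = 0.184 K/W
R_glass-fibre batt = R_total − R_other = 0.184 K/W
k = L/(R·A) = 0.085/(0.184×12.9)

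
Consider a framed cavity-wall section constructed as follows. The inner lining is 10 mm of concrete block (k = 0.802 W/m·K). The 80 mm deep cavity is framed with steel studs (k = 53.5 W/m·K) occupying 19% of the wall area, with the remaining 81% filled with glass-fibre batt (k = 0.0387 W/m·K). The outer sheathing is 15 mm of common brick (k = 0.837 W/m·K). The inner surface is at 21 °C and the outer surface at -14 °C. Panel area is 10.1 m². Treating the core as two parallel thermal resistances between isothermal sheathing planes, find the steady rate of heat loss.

Sheathing layers in series; stud and cavity paths in parallel between them.
R_inner = 0.01/(0.802×10.1) = 0.001235 K/W
R_stud  = 0.08/(53.5×0.19×10.1) = 7.792×10^-4 K/W
R_cav   = 0.08/(0.0387×0.81×10.1) = 0.2527 K/W
1/R_core = 1/R_stud + 1/R_cav → R_core = 7.768×10^-4 K/W
R_outer = 0.015/(0.837×10.1) = 0.001774 K/W
R_total = 0.003786 K/W
Q = ΔT/R_total = 35/0.003786

Q ≈ 9250 W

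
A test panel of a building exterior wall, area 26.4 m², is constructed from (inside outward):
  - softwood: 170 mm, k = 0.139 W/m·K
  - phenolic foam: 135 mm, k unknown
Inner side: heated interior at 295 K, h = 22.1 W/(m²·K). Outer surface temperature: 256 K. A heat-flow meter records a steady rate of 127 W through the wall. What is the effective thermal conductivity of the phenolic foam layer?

Treating each layer as a thermal resistance in series:
R_inner film = 1/(h_i·A) = 1/(22.1×26.4) = 0.001714 K/W
R_softwood = L/(kA) = 0.17/(0.139×26.4) = 0.04633 K/W
Sum of known resistances R_other = 0.04804 K/W
Total R = ΔT/Q = 39/127 = 0.3071 K/W
R_phenolic foam = R_total − R_other = 0.259 K/W
k = L/(R·A) = 0.135/(0.259×26.4)

k ≈ 0.0197 W/(m·K)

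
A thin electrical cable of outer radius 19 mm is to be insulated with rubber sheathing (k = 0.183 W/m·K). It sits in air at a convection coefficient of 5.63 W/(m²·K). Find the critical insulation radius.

For a cylinder r_cr = k/h = 0.183/5.63
r_cr = 32.5 mm; since the bare radius (19 mm) is below r_cr, adding a thin layer of insulation will *increase* heat loss.

r_cr ≈ 32.5 mm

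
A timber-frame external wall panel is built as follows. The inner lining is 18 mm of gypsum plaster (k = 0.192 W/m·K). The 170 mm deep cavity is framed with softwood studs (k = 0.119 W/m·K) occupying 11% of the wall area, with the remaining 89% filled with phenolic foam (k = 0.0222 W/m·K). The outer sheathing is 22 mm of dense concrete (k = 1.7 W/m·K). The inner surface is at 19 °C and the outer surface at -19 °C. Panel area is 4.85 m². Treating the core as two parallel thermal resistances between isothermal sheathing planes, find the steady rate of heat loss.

Q ≈ 34.9 W

Sheathing layers in series; stud and cavity paths in parallel between them.
R_inner = 0.018/(0.192×4.85) = 0.01933 K/W
R_stud  = 0.17/(0.119×0.11×4.85) = 2.678 K/W
R_cav   = 0.17/(0.0222×0.89×4.85) = 1.774 K/W
1/R_core = 1/R_stud + 1/R_cav → R_core = 1.067 K/W
R_outer = 0.022/(1.7×4.85) = 0.002668 K/W
R_total = 1.089 K/W
Q = ΔT/R_total = 38/1.089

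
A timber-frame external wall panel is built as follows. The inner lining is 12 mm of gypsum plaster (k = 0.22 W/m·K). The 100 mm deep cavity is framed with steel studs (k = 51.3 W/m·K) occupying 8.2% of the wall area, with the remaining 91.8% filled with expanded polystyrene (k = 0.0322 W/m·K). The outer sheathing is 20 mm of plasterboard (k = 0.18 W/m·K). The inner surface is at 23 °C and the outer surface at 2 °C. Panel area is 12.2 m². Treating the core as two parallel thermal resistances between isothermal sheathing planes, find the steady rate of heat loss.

Q ≈ 1350 W

Sheathing layers in series; stud and cavity paths in parallel between them.
R_inner = 0.012/(0.22×12.2) = 0.004471 K/W
R_stud  = 0.1/(51.3×0.082×12.2) = 0.001949 K/W
R_cav   = 0.1/(0.0322×0.918×12.2) = 0.2773 K/W
1/R_core = 1/R_stud + 1/R_cav → R_core = 0.001935 K/W
R_outer = 0.02/(0.18×12.2) = 0.009107 K/W
R_total = 0.01551 K/W
Q = ΔT/R_total = 21/0.01551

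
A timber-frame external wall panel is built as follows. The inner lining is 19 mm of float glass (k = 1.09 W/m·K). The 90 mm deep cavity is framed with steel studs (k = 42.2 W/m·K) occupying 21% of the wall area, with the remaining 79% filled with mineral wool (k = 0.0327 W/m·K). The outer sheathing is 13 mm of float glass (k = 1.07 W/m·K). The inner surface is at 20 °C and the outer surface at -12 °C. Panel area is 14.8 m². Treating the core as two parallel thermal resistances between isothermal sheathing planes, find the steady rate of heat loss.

Sheathing layers in series; stud and cavity paths in parallel between them.
R_inner = 0.019/(1.09×14.8) = 0.001178 K/W
R_stud  = 0.09/(42.2×0.21×14.8) = 6.862×10^-4 K/W
R_cav   = 0.09/(0.0327×0.79×14.8) = 0.2354 K/W
1/R_core = 1/R_stud + 1/R_cav → R_core = 6.842×10^-4 K/W
R_outer = 0.013/(1.07×14.8) = 8.209×10^-4 K/W
R_total = 0.002683 K/W
Q = ΔT/R_total = 32/0.002683

Q ≈ 11900 W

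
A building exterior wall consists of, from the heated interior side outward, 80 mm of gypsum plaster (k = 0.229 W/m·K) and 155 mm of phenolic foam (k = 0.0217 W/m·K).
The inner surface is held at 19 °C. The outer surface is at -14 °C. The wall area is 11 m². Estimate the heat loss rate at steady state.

Series thermal resistances:
R_gypsum plaster = L/(kA) = 0.08/(0.229×11) = 0.03176 K/W
R_phenolic foam = L/(kA) = 0.155/(0.0217×11) = 0.6494 K/W
R_total = 0.6811 K/W
Q = ΔT / R_total = 33 / 0.6811

Q ≈ 48.5 W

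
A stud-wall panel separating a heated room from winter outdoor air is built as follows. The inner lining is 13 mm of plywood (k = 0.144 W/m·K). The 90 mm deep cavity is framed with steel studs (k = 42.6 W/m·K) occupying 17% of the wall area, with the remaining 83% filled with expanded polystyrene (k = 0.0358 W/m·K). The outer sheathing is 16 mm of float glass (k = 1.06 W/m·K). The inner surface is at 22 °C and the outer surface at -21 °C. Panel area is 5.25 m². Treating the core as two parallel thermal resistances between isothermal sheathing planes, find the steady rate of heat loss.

Q ≈ 1920 W

Sheathing layers in series; stud and cavity paths in parallel between them.
R_inner = 0.013/(0.144×5.25) = 0.0172 K/W
R_stud  = 0.09/(42.6×0.17×5.25) = 0.002367 K/W
R_cav   = 0.09/(0.0358×0.83×5.25) = 0.5769 K/W
1/R_core = 1/R_stud + 1/R_cav → R_core = 0.002357 K/W
R_outer = 0.016/(1.06×5.25) = 0.002875 K/W
R_total = 0.02243 K/W
Q = ΔT/R_total = 43/0.02243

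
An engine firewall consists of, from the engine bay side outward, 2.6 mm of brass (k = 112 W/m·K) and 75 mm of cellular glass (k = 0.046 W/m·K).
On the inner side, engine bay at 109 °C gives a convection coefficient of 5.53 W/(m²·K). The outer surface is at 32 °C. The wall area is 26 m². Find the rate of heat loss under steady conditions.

Using the resistance-network approach (series):
R_inner film = 1/(h_i·A) = 1/(5.53×26) = 0.006955 K/W
R_brass = L/(kA) = 0.0026/(112×26) = 8.929×10^-7 K/W
R_cellular glass = L/(kA) = 0.075/(0.046×26) = 0.06271 K/W
R_total = 0.06966 K/W
Q = ΔT / R_total = 77 / 0.06966

Q ≈ 1110 W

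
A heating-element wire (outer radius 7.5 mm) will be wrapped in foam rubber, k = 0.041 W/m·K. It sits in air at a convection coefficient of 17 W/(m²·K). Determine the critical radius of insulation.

For a cylinder r_cr = k/h = 0.041/17
r_cr = 2.41 mm; since the bare radius (7.5 mm) is above r_cr, any added insulation will reduce heat loss.

r_cr ≈ 2.41 mm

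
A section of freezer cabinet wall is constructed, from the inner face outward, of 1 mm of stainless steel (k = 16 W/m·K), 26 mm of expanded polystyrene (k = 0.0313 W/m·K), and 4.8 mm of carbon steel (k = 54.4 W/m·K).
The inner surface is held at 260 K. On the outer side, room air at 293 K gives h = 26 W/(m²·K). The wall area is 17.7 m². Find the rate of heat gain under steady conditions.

Q ≈ 672 W

Treating each layer as a thermal resistance in series:
R_stainless steel = L/(kA) = 0.001/(16×17.7) = 3.531×10^-6 K/W
R_expanded polystyrene = L/(kA) = 0.026/(0.0313×17.7) = 0.04693 K/W
R_carbon steel = L/(kA) = 0.0048/(54.4×17.7) = 4.985×10^-6 K/W
R_outer film = 1/(h_o·A) = 1/(26×17.7) = 0.002173 K/W
R_total = 0.04911 K/W
Q = ΔT / R_total = 33 / 0.04911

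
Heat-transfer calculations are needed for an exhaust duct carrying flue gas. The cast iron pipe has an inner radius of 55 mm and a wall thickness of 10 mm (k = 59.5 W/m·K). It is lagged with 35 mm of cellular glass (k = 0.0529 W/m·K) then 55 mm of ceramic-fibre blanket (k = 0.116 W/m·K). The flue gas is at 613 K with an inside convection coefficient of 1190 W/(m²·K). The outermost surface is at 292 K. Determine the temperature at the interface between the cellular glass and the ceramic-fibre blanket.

For a radial system each layer contributes R = ln(r_out/r_in)/(2πkL); films add R = 1/(hA).
R_inner film = 1/(h_i·2πr₁L) = 1/(1190×2π×0.055×1) = 0.002432 K/W
R_cast iron pipe wall = ln(65/55)/(2π×59.5×1) = 4.468×10^-4 K/W
R_cellular glass = ln(100/65)/(2π×0.0529×1) = 1.296 K/W
R_ceramic-fibre blanket = ln(155/100)/(2π×0.116×1) = 0.6013 K/W
R_total = 1.9 K/W
Q = ΔT/R_total = 321/1.9
Q = 169 W/m
T_interface = T_inner − Q·ΣR(inner→interface) = 613 − 169×1.299

T ≈ 394 K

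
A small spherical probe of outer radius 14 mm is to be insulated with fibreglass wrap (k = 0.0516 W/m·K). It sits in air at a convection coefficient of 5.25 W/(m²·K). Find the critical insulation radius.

For a sphere r_cr = 2k/h = 2×0.0516/5.25
r_cr = 19.7 mm; since the bare radius (14 mm) is below r_cr, adding a thin layer of insulation will *increase* heat loss.

r_cr ≈ 19.7 mm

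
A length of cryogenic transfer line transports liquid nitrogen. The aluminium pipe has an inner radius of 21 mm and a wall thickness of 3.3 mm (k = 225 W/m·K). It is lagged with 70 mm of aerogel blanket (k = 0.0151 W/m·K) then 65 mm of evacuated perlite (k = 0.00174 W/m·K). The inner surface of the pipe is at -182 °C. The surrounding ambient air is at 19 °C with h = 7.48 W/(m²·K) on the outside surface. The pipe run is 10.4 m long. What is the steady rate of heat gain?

For a radial system each layer contributes R = ln(r_out/r_in)/(2πkL); films add R = 1/(hA).
R_aluminium pipe wall = ln(24.3/21)/(2π×225×10.4) = 9.927×10^-6 K/W
R_aerogel blanket = ln(94.3/24.3)/(2π×0.0151×10.4) = 1.374 K/W
R_evacuated perlite = ln(159.3/94.3)/(2π×0.00174×10.4) = 4.611 K/W
R_outer film = 1/(h_o·2πr_oL) = 1/(7.48×2π×0.1593×10.4) = 0.01284 K/W
R_total = 5.998 K/W
Q = ΔT/R_total = 201/5.998

Q ≈ 33.5 W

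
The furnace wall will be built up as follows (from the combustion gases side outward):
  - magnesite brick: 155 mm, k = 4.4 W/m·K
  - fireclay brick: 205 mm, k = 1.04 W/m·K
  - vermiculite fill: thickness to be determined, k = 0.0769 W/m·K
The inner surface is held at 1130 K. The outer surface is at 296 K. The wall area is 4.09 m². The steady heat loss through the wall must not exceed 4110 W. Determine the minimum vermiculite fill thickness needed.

Treating each layer as a thermal resistance in series:
R_magnesite brick = L/(kA) = 0.155/(4.4×4.09) = 0.008613 K/W
R_fireclay brick = L/(kA) = 0.205/(1.04×4.09) = 0.04819 K/W
Sum of the known resistances R_other = 0.05681 K/W
Required total resistance R_tot = ΔT/Q_allow = 834/4110 = 0.2029 K/W
R_vermiculite fill = R_tot − R_other = 0.1461 K/W
L = R·k·A = 0.1461×0.0769×4.09

L ≈ 46 mm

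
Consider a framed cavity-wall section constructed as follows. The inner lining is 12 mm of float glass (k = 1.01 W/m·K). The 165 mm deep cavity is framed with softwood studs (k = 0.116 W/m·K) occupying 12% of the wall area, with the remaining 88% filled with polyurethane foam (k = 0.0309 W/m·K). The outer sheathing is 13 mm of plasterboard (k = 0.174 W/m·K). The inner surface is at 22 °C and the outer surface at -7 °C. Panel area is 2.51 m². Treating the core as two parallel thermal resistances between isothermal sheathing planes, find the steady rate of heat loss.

Q ≈ 17.8 W

Sheathing layers in series; stud and cavity paths in parallel between them.
R_inner = 0.012/(1.01×2.51) = 0.004734 K/W
R_stud  = 0.165/(0.116×0.12×2.51) = 4.722 K/W
R_cav   = 0.165/(0.0309×0.88×2.51) = 2.418 K/W
1/R_core = 1/R_stud + 1/R_cav → R_core = 1.599 K/W
R_outer = 0.013/(0.174×2.51) = 0.02977 K/W
R_total = 1.633 K/W
Q = ΔT/R_total = 29/1.633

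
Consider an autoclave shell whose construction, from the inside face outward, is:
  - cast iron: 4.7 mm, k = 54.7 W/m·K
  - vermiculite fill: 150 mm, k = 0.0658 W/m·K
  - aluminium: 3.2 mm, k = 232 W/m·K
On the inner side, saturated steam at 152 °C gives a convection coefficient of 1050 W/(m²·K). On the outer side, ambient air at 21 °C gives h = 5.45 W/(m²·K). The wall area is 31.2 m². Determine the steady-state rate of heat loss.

Series thermal resistances:
R_inner film = 1/(h_i·A) = 1/(1050×31.2) = 3.053×10^-5 K/W
R_cast iron = L/(kA) = 0.0047/(54.7×31.2) = 2.754×10^-6 K/W
R_vermiculite fill = L/(kA) = 0.15/(0.0658×31.2) = 0.07307 K/W
R_aluminium = L/(kA) = 0.0032/(232×31.2) = 4.421×10^-7 K/W
R_outer film = 1/(h_o·A) = 1/(5.45×31.2) = 0.005881 K/W
R_total = 0.07898 K/W
Q = ΔT / R_total = 131 / 0.07898

Q ≈ 1660 W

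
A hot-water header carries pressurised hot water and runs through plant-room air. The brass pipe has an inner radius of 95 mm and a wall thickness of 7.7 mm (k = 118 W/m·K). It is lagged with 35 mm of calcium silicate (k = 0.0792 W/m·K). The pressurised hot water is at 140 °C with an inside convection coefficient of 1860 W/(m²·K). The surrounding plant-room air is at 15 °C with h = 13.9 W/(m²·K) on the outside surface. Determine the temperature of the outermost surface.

Cylindrical conduction, so R = ln(r₂/r₁)/(2πkL) per layer, in series:
R_inner film = 1/(h_i·2πr₁L) = 1/(1860×2π×0.095×1) = 9.007×10^-4 K/W
R_brass pipe wall = ln(102.7/95)/(2π×118×1) = 1.051×10^-4 K/W
R_calcium silicate = ln(137.7/102.7)/(2π×0.0792×1) = 0.5893 K/W
R_outer film = 1/(h_o·2πr_oL) = 1/(13.9×2π×0.1377×1) = 0.08315 K/W
R_total = 0.6735 K/W
Q = ΔT/R_total = 125/0.6735
Q = 186 W/m
T_interface = T_inner − Q·ΣR(inner→interface) = 140 − 186×0.5903

T ≈ 30.4 °C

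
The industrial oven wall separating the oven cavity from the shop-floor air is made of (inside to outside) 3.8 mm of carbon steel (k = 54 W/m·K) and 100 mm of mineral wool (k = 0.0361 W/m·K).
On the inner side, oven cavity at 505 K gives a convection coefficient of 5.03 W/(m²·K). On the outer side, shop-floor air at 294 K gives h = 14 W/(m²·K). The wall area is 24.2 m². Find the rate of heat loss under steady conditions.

Q ≈ 1680 W

Model the wall as resistances in series:
R_inner film = 1/(h_i·A) = 1/(5.03×24.2) = 0.008215 K/W
R_carbon steel = L/(kA) = 0.0038/(54×24.2) = 2.908×10^-6 K/W
R_mineral wool = L/(kA) = 0.1/(0.0361×24.2) = 0.1145 K/W
R_outer film = 1/(h_o·A) = 1/(14×24.2) = 0.002952 K/W
R_total = 0.1256 K/W
Q = ΔT / R_total = 211 / 0.1256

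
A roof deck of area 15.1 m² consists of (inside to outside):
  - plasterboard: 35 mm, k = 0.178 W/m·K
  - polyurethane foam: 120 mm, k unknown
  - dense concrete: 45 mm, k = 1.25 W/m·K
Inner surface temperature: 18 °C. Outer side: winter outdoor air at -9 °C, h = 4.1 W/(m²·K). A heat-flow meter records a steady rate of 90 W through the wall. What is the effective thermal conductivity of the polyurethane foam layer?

k ≈ 0.0296 W/(m·K)

Using the resistance-network approach (series):
R_plasterboard = L/(kA) = 0.035/(0.178×15.1) = 0.01302 K/W
R_dense concrete = L/(kA) = 0.045/(1.25×15.1) = 0.002384 K/W
R_outer film = 1/(h_o·A) = 1/(4.1×15.1) = 0.01615 K/W
Sum of known resistances R_other = 0.03156 K/W
Total R = ΔT/Q = 27/90 = 0.3 K/W
R_polyurethane foam = R_total − R_other = 0.2684 K/W
k = L/(R·A) = 0.12/(0.2684×15.1)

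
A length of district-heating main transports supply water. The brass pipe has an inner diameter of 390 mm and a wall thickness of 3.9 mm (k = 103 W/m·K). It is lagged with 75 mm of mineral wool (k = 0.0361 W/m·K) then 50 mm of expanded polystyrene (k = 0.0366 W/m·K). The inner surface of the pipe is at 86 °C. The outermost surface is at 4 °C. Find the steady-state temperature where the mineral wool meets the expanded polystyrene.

T ≈ 31.9 °C

Treating each annulus and film as a series resistance:
R_brass pipe wall = ln(198.9/195)/(2π×103×1) = 3.06×10^-5 K/W
R_mineral wool = ln(273.9/198.9)/(2π×0.0361×1) = 1.411 K/W
R_expanded polystyrene = ln(323.9/273.9)/(2π×0.0366×1) = 0.7291 K/W
R_total = 2.14 K/W
Q = ΔT/R_total = 82/2.14
Q = 38.3 W/m
T_interface = T_inner − Q·ΣR(inner→interface) = 86 − 38.3×1.411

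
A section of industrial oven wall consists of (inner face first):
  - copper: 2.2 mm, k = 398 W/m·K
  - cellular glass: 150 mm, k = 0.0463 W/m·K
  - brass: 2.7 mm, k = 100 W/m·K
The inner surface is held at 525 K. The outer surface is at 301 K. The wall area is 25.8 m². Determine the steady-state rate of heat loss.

Thermal resistances in series:
R_copper = L/(kA) = 0.0022/(398×25.8) = 2.142×10^-7 K/W
R_cellular glass = L/(kA) = 0.15/(0.0463×25.8) = 0.1256 K/W
R_brass = L/(kA) = 0.0027/(100×25.8) = 1.047×10^-6 K/W
R_total = 0.1256 K/W
Q = ΔT / R_total = 224 / 0.1256

Q ≈ 1780 W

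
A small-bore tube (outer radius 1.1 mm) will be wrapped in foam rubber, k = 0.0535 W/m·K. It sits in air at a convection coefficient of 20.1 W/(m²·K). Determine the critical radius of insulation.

For a cylinder r_cr = k/h = 0.0535/20.1
r_cr = 2.66 mm; since the bare radius (1.1 mm) is below r_cr, adding a thin layer of insulation will *increase* heat loss.

r_cr ≈ 2.66 mm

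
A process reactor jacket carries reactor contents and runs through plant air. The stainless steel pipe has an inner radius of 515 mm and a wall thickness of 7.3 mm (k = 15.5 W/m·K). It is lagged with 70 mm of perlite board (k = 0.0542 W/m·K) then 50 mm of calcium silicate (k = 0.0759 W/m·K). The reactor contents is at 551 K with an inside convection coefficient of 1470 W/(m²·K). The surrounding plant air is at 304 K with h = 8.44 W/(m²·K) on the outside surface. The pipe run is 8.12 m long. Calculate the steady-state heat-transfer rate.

Q ≈ 3530 W

For a radial system each layer contributes R = ln(r_out/r_in)/(2πkL); films add R = 1/(hA).
R_inner film = 1/(h_i·2πr₁L) = 1/(1470×2π×0.515×8.12) = 2.589×10^-5 K/W
R_stainless steel pipe wall = ln(522.3/515)/(2π×15.5×8.12) = 1.78×10^-5 K/W
R_perlite board = ln(592.3/522.3)/(2π×0.0542×8.12) = 0.04548 K/W
R_calcium silicate = ln(642.3/592.3)/(2π×0.0759×8.12) = 0.02093 K/W
R_outer film = 1/(h_o·2πr_oL) = 1/(8.44×2π×0.6423×8.12) = 0.003616 K/W
R_total = 0.07007 K/W
Q = ΔT/R_total = 247/0.07007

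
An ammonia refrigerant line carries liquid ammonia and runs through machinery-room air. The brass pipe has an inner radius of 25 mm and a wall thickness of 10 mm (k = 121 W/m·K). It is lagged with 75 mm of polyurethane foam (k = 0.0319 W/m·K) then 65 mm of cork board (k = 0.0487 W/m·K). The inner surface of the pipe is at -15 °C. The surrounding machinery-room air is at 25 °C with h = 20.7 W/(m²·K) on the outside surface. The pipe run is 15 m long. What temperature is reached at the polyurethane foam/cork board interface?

Per-layer cylindrical resistances, series-summed:
R_brass pipe wall = ln(35/25)/(2π×121×15) = 2.95×10^-5 K/W
R_polyurethane foam = ln(110/35)/(2π×0.0319×15) = 0.3809 K/W
R_cork board = ln(175/110)/(2π×0.0487×15) = 0.1012 K/W
R_outer film = 1/(h_o·2πr_oL) = 1/(20.7×2π×0.175×15) = 0.002929 K/W
R_total = 0.485 K/W
Q = ΔT/R_total = 40/0.485
Q = 82.5 W
T_interface = T_inner + Q·ΣR(inner→interface) = -15 + 82.5×0.3809

T ≈ 16.4 °C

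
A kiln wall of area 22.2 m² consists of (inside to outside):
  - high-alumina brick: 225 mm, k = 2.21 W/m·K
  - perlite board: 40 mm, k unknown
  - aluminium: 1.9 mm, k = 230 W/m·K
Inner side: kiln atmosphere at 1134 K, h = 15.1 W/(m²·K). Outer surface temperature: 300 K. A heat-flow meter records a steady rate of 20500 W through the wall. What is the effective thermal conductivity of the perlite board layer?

Series thermal resistances:
R_inner film = 1/(h_i·A) = 1/(15.1×22.2) = 0.002983 K/W
R_high-alumina brick = L/(kA) = 0.225/(2.21×22.2) = 0.004586 K/W
R_aluminium = L/(kA) = 0.0019/(230×22.2) = 3.721×10^-7 K/W
Sum of known resistances R_other = 0.00757 K/W
Total R = ΔT/Q = 834/20500 = 0.04068 K/W
R_perlite board = R_total − R_other = 0.03311 K/W
k = L/(R·A) = 0.04/(0.03311×22.2)

k ≈ 0.0544 W/(m·K)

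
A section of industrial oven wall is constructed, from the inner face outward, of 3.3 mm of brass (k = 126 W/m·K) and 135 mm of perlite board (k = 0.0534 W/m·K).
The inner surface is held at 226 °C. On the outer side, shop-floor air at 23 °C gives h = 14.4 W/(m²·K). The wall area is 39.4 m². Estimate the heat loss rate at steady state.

Series thermal resistances:
R_brass = L/(kA) = 0.0033/(126×39.4) = 6.647×10^-7 K/W
R_perlite board = L/(kA) = 0.135/(0.0534×39.4) = 0.06416 K/W
R_outer film = 1/(h_o·A) = 1/(14.4×39.4) = 0.001763 K/W
R_total = 0.06593 K/W
Q = ΔT / R_total = 203 / 0.06593

Q ≈ 3080 W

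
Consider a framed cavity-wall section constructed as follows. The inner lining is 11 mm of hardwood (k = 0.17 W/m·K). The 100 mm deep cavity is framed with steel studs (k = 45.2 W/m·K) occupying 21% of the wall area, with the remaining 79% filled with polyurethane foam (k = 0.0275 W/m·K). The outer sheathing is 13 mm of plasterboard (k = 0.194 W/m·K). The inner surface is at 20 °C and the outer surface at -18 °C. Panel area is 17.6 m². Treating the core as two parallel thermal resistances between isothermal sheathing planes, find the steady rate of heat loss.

Q ≈ 4700 W

Sheathing layers in series; stud and cavity paths in parallel between them.
R_inner = 0.011/(0.17×17.6) = 0.003676 K/W
R_stud  = 0.1/(45.2×0.21×17.6) = 5.986×10^-4 K/W
R_cav   = 0.1/(0.0275×0.79×17.6) = 0.2615 K/W
1/R_core = 1/R_stud + 1/R_cav → R_core = 5.972×10^-4 K/W
R_outer = 0.013/(0.194×17.6) = 0.003807 K/W
R_total = 0.008081 K/W
Q = ΔT/R_total = 38/0.008081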